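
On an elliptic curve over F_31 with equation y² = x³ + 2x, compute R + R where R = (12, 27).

tangent at (12, 27): λ = (3·12² + 2)/(2·27) ≡ 0/23. 23⁻¹ ≡ 27 (mod 31) since 23·27 = 621 ≡ 1, so λ ≡ 0·27 ≡ 0.
  x = λ² - 12 - 12 = 0 - 24 ≡ 7; y = λ·(12 - 7) - 27 ≡ 4. → (7, 4)

(7, 4)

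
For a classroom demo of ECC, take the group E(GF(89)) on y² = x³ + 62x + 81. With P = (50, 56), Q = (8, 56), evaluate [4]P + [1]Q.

(32, 52)

First 4P:
Double-and-add on 4 = (100)₂. Start with P = (50, 56) for the leading 1-bit.
double: tangent at (50, 56): λ = (3·50² + 62)/(2·56) ≡ 86/23. 23⁻¹ ≡ 31 (mod 89), so λ ≡ 86·31 ≡ 85.
  x = λ² - 50 - 50 = 7225 - 100 ≡ 5; y = λ·(50 - 5) - 56 ≡ 31. → (5, 31)
double: tangent at (5, 31): λ = (3·5² + 62)/(2·31) ≡ 48/62. 62⁻¹ ≡ 56 (mod 89) since 62·56 = 3472 ≡ 1, so λ ≡ 48·56 ≡ 18.
  x = λ² - 5 - 5 = 324 - 10 ≡ 47; y = λ·(5 - 47) - 31 ≡ 14. → (47, 14)
4P = (47, 14).
Finally 4P + Q:
(47, 14) + (8, 56). λ = (56 - 14)/(8 - 47) ≡ 42/50 mod 89. 50⁻¹ ≡ 73 (mod 89) since 50·73 = 3650 ≡ 1, so λ ≡ 40.
  x = λ² - 47 - 8 = 1600 - 55 ≡ 32; y = λ·(47 - 32) - 14 ≡ 52. → (32, 52)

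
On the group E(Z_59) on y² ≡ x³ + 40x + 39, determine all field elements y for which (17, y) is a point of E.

x³ + 40x + 39 = 5632 ≡ 27 (mod 59).
Square roots of 27 mod 59: 26 and 33 (since 26² = 676 ≡ 27).

26, 33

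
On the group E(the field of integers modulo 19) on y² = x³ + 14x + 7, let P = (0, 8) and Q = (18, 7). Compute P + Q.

(0, 8) + (18, 7). λ = (7 - 8)/(18 - 0) ≡ 18/18 mod 19. 18⁻¹ ≡ 18 (mod 19), so λ ≡ 1.
  x = λ² - 0 - 18 = 1 - 18 ≡ 2; y = λ·(0 - 2) - 8 ≡ 9. → (2, 9)

(2, 9)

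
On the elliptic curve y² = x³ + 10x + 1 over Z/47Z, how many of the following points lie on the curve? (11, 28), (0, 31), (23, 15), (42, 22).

3

(11, 28): 28² ≡ 32, rhs ≡ 32 → on.
(0, 31): 31² ≡ 21, rhs ≡ 1 → off.
(23, 15): 15² ≡ 37, rhs ≡ 37 → on.
(42, 22): 22² ≡ 14, rhs ≡ 14 → on.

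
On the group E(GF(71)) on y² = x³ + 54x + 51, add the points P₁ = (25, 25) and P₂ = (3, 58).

(25, 25) + (3, 58). λ = (58 - 25)/(3 - 25) ≡ 33/49 mod 71. 49⁻¹ ≡ 29 (mod 71), so λ ≡ 34.
  x = λ² - 25 - 3 = 1156 - 28 ≡ 63; y = λ·(25 - 63) - 25 ≡ 32. → (63, 32)

(63, 32)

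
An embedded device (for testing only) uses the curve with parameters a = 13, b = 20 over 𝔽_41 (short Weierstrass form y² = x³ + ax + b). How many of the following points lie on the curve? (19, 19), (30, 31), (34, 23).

2

(19, 19): 19² ≡ 33, rhs ≡ 33 → on.
(30, 31): 31² ≡ 18, rhs ≡ 22 → off.
(34, 23): 23² ≡ 37, rhs ≡ 37 → on.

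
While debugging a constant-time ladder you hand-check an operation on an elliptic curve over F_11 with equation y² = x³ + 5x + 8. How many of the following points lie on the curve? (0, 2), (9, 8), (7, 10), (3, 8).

(0, 2): 2² ≡ 4, rhs ≡ 8 → off.
(9, 8): 8² ≡ 9, rhs ≡ 1 → off.
(7, 10): 10² ≡ 1, rhs ≡ 1 → on.
(3, 8): 8² ≡ 9, rhs ≡ 6 → off.

1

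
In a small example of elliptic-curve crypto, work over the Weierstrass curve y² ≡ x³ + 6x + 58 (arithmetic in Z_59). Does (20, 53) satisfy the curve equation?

yes

y² = 53² ≡ 36; x³ + 6x + 58 = 8178 ≡ 36 (mod 59). 36 = 36.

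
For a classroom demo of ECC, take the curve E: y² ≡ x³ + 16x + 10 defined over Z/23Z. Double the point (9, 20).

tangent at (9, 20): λ = (3·9² + 16)/(2·20) ≡ 6/17. 17⁻¹ ≡ 19 (mod 23), so λ ≡ 6·19 ≡ 22.
  x = λ² - 9 - 9 = 484 - 18 ≡ 6; y = λ·(9 - 6) - 20 ≡ 0. → (6, 0)

(6, 0)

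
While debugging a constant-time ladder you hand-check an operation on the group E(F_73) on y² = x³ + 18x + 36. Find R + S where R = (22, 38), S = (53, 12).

(30, 37)

(22, 38) + (53, 12). λ = (12 - 38)/(53 - 22) ≡ 47/31 mod 73. 31⁻¹ ≡ 33 (mod 73), so λ ≡ 18.
  x = λ² - 22 - 53 = 324 - 75 ≡ 30; y = λ·(22 - 30) - 38 ≡ 37. → (30, 37)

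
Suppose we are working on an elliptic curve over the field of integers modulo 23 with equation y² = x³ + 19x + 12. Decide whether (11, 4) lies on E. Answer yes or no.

no

y² = 4² ≡ 16; x³ + 19x + 12 = 1552 ≡ 11 (mod 23). 16 ≠ 11.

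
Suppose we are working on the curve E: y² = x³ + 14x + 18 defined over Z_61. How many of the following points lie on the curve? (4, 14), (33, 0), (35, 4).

(4, 14): 14² ≡ 13, rhs ≡ 16 → off.
(33, 0): 0² ≡ 0, rhs ≡ 0 → on.
(35, 4): 4² ≡ 16, rhs ≡ 12 → off.

1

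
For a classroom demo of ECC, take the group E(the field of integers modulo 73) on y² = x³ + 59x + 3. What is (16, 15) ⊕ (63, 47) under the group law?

(21, 8)

(16, 15) + (63, 47). λ = (47 - 15)/(63 - 16) ≡ 32/47 mod 73. 47⁻¹ ≡ 14 (mod 73), so λ ≡ 10.
  x = λ² - 16 - 63 = 100 - 79 ≡ 21; y = λ·(16 - 21) - 15 ≡ 8. → (21, 8)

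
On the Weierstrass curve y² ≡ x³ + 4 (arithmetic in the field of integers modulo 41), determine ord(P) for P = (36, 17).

2P: tangent at (36, 17): λ = (3·36² + 0)/(2·17) ≡ 34/34. 34⁻¹ ≡ 35 (mod 41), so λ ≡ 34·35 ≡ 1.
  x = λ² - 36 - 36 = 1 - 72 ≡ 11; y = λ·(36 - 11) - 17 ≡ 8. → (11, 8)
3P: (11, 8) + (36, 17). λ = (17 - 8)/(36 - 11) ≡ 9/25 mod 41. 25⁻¹ ≡ 23 (mod 41) since 25·23 = 575 ≡ 1, so λ ≡ 2.
  x = λ² - 11 - 36 = 4 - 47 ≡ 39; y = λ·(11 - 39) - 8 ≡ 18. → (39, 18)
4P: (39, 18) + (36, 17). λ = (17 - 18)/(36 - 39) ≡ 40/38 mod 41. 38⁻¹ ≡ 27 (mod 41) since 38·27 = 1026 ≡ 1, so λ ≡ 14.
  x = λ² - 39 - 36 = 196 - 75 ≡ 39; y = λ·(39 - 39) - 18 ≡ 23. → (39, 23)
5P: (39, 23) + (36, 17). λ = (17 - 23)/(36 - 39) ≡ 35/38 mod 41. 38⁻¹ ≡ 27 (mod 41) since 38·27 = 1026 ≡ 1, so λ ≡ 2.
  x = λ² - 39 - 36 = 4 - 75 ≡ 11; y = λ·(39 - 11) - 23 ≡ 33. → (11, 33)
6P: (11, 33) + (36, 17). λ = (17 - 33)/(36 - 11) ≡ 25/25 mod 41. 25⁻¹ ≡ 23 (mod 41), so λ ≡ 1.
  x = λ² - 11 - 36 = 1 - 47 ≡ 36; y = λ·(11 - 36) - 33 ≡ 24. → (36, 24)
7P: (36, 24) + (36, 17): same x and y₁ ≡ -y₂, so the sum is O.
7P = O, so the order is 7.

7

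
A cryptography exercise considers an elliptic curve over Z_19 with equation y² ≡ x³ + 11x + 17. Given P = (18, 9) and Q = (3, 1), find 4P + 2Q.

(13, 1)

First 4P:
Repeated addition: build up to 4P.
2P: tangent at (18, 9): λ = (3·18² + 11)/(2·9) ≡ 14/18. 18⁻¹ ≡ 18 (mod 19) since 18·18 = 324 ≡ 1, so λ ≡ 14·18 ≡ 5.
  x = λ² - 18 - 18 = 25 - 36 ≡ 8; y = λ·(18 - 8) - 9 ≡ 3. → (8, 3)
3P: (8, 3) + (18, 9). λ = (9 - 3)/(18 - 8) ≡ 6/10 mod 19. 10⁻¹ ≡ 2 (mod 19) since 10·2 = 20 ≡ 1, so λ ≡ 12.
  x = λ² - 8 - 18 = 144 - 26 ≡ 4; y = λ·(8 - 4) - 3 ≡ 7. → (4, 7)
4P: (4, 7) + (18, 9). λ = (9 - 7)/(18 - 4) ≡ 2/14 mod 19. 14⁻¹ ≡ 15 (mod 19), so λ ≡ 11.
  x = λ² - 4 - 18 = 121 - 22 ≡ 4; y = λ·(4 - 4) - 7 ≡ 12. → (4, 12)
4P = (4, 12).
Next 2Q:
Repeated addition: build up to 2Q.
2Q: tangent at (3, 1): λ = (3·3² + 11)/(2·1) ≡ 0/2. 2⁻¹ ≡ 10 (mod 19) since 2·10 = 20 ≡ 1, so λ ≡ 0·10 ≡ 0.
  x = λ² - 3 - 3 = 0 - 6 ≡ 13; y = λ·(3 - 13) - 1 ≡ 18. → (13, 18)
2Q = (13, 18).
Finally 4P + 2Q:
(4, 12) + (13, 18). λ = (18 - 12)/(13 - 4) ≡ 6/9 mod 19. 9⁻¹ ≡ 17 (mod 19) since 9·17 = 153 ≡ 1, so λ ≡ 7.
  x = λ² - 4 - 13 = 49 - 17 ≡ 13; y = λ·(4 - 13) - 12 ≡ 1. → (13, 1)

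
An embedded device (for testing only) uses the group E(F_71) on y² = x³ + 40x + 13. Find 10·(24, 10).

Write P = (24, 10).
Double-and-add on 10 = (1010)₂. Start with P = (24, 10) for the leading 1-bit.
double: tangent at (24, 10): λ = (3·24² + 40)/(2·10) ≡ 64/20. 20⁻¹ ≡ 32 (mod 71) since 20·32 = 640 ≡ 1, so λ ≡ 64·32 ≡ 60.
  x = λ² - 24 - 24 = 3600 - 48 ≡ 2; y = λ·(24 - 2) - 10 ≡ 32. → (2, 32)
double: tangent at (2, 32): λ = (3·2² + 40)/(2·32) ≡ 52/64. 64⁻¹ ≡ 10 (mod 71) since 64·10 = 640 ≡ 1, so λ ≡ 52·10 ≡ 23.
  x = λ² - 2 - 2 = 529 - 4 ≡ 28; y = λ·(2 - 28) - 32 ≡ 9. → (28, 9)
add P: (28, 9) + (24, 10). λ = (10 - 9)/(24 - 28) ≡ 1/67 mod 71. 67⁻¹ ≡ 53 (mod 71), so λ ≡ 53.
  x = λ² - 28 - 24 = 2809 - 52 ≡ 59; y = λ·(28 - 59) - 9 ≡ 52. → (59, 52)
double: tangent at (59, 52): λ = (3·59² + 40)/(2·52) ≡ 46/33. 33⁻¹ ≡ 28 (mod 71) since 33·28 = 924 ≡ 1, so λ ≡ 46·28 ≡ 10.
  x = λ² - 59 - 59 = 100 - 118 ≡ 53; y = λ·(59 - 53) - 52 ≡ 8. → (53, 8)

(53, 8)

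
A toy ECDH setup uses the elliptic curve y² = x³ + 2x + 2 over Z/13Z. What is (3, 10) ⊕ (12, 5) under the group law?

(3, 10) + (12, 5). λ = (5 - 10)/(12 - 3) ≡ 8/9 mod 13. 9⁻¹ ≡ 3 (mod 13) since 9·3 = 27 ≡ 1, so λ ≡ 11.
  x = λ² - 3 - 12 = 121 - 15 ≡ 2; y = λ·(3 - 2) - 10 ≡ 1. → (2, 1)

(2, 1)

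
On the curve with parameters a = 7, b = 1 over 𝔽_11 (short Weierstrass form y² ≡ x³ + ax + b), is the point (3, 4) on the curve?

yes

y² = 4² ≡ 5; x³ + 7x + 1 = 49 ≡ 5 (mod 11). 5 = 5.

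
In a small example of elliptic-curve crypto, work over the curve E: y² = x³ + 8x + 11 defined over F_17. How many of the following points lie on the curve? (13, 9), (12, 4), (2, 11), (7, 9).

(13, 9): 9² ≡ 13, rhs ≡ 0 → off.
(12, 4): 4² ≡ 16, rhs ≡ 16 → on.
(2, 11): 11² ≡ 2, rhs ≡ 1 → off.
(7, 9): 9² ≡ 13, rhs ≡ 2 → off.

1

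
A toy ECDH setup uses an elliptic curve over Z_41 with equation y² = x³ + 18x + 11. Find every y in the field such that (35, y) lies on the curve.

x³ + 18x + 11 = 43516 ≡ 15 (mod 41).
15 is a non-residue mod 41; no y exists.

none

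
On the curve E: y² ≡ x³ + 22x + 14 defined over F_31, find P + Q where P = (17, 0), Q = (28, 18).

(17, 0) + (28, 18). λ = (18 - 0)/(28 - 17) ≡ 18/11 mod 31. 11⁻¹ ≡ 17 (mod 31), so λ ≡ 27.
  x = λ² - 17 - 28 = 729 - 45 ≡ 2; y = λ·(17 - 2) - 0 ≡ 2. → (2, 2)

(2, 2)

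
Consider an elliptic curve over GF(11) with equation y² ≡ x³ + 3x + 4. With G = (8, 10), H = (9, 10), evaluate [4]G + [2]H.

(0, 9)

First 4G:
Repeated addition: build up to 4G.
2G: tangent at (8, 10): λ = (3·8² + 3)/(2·10) ≡ 8/9. 9⁻¹ ≡ 5 (mod 11), so λ ≡ 8·5 ≡ 7.
  x = λ² - 8 - 8 = 49 - 16 ≡ 0; y = λ·(8 - 0) - 10 ≡ 2. → (0, 2)
3G: (0, 2) + (8, 10). λ = (10 - 2)/(8 - 0) ≡ 8/8 mod 11. 8⁻¹ ≡ 7 (mod 11) since 8·7 = 56 ≡ 1, so λ ≡ 1.
  x = λ² - 0 - 8 = 1 - 8 ≡ 4; y = λ·(0 - 4) - 2 ≡ 5. → (4, 5)
4G: (4, 5) + (8, 10). λ = (10 - 5)/(8 - 4) ≡ 5/4 mod 11. 4⁻¹ ≡ 3 (mod 11), so λ ≡ 4.
  x = λ² - 4 - 8 = 16 - 12 ≡ 4; y = λ·(4 - 4) - 5 ≡ 6. → (4, 6)
4G = (4, 6).
Next 2H:
Repeated addition: build up to 2H.
2H: tangent at (9, 10): λ = (3·9² + 3)/(2·10) ≡ 4/9. 9⁻¹ ≡ 5 (mod 11), so λ ≡ 4·5 ≡ 9.
  x = λ² - 9 - 9 = 81 - 18 ≡ 8; y = λ·(9 - 8) - 10 ≡ 10. → (8, 10)
2H = (8, 10).
Finally 4G + 2H:
(4, 6) + (8, 10). λ = (10 - 6)/(8 - 4) ≡ 4/4 mod 11. 4⁻¹ ≡ 3 (mod 11) since 4·3 = 12 ≡ 1, so λ ≡ 1.
  x = λ² - 4 - 8 = 1 - 12 ≡ 0; y = λ·(4 - 0) - 6 ≡ 9. → (0, 9)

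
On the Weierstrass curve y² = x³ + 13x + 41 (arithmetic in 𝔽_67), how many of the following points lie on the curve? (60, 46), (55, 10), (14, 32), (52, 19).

2

(60, 46): 46² ≡ 39, rhs ≡ 9 → off.
(55, 10): 10² ≡ 33, rhs ≡ 33 → on.
(14, 32): 32² ≡ 19, rhs ≡ 19 → on.
(52, 19): 19² ≡ 26, rhs ≡ 22 → off.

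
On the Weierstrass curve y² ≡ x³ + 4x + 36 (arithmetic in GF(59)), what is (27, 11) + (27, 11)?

(30, 4)

tangent at (27, 11): λ = (3·27² + 4)/(2·11) ≡ 8/22. 22⁻¹ ≡ 51 (mod 59), so λ ≡ 8·51 ≡ 54.
  x = λ² - 27 - 27 = 2916 - 54 ≡ 30; y = λ·(27 - 30) - 11 ≡ 4. → (30, 4)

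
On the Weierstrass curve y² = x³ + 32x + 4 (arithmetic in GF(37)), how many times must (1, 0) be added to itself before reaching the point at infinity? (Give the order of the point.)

2P: (1, 0) + (1, 0): same x and y₁ ≡ -y₂, so the sum is the point at infinity.
2P = the point at infinity, so the order is 2.

2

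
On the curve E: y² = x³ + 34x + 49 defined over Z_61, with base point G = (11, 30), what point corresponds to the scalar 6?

Repeated addition: build up to 6G.
2G: tangent at (11, 30): λ = (3·11² + 34)/(2·30) ≡ 31/60. 60⁻¹ ≡ 60 (mod 61), so λ ≡ 31·60 ≡ 30.
  x = λ² - 11 - 11 = 900 - 22 ≡ 24; y = λ·(11 - 24) - 30 ≡ 7. → (24, 7)
3G: (24, 7) + (11, 30). λ = (30 - 7)/(11 - 24) ≡ 23/48 mod 61. 48⁻¹ ≡ 14 (mod 61), so λ ≡ 17.
  x = λ² - 24 - 11 = 289 - 35 ≡ 10; y = λ·(24 - 10) - 7 ≡ 48. → (10, 48)
4G: (10, 48) + (11, 30). λ = (30 - 48)/(11 - 10) ≡ 43/1 mod 61. 1⁻¹ ≡ 1 (mod 61), so λ ≡ 43.
  x = λ² - 10 - 11 = 1849 - 21 ≡ 59; y = λ·(10 - 59) - 48 ≡ 41. → (59, 41)
5G: (59, 41) + (11, 30). λ = (30 - 41)/(11 - 59) ≡ 50/13 mod 61. 13⁻¹ ≡ 47 (mod 61), so λ ≡ 32.
  x = λ² - 59 - 11 = 1024 - 70 ≡ 39; y = λ·(59 - 39) - 41 ≡ 50. → (39, 50)
6G: (39, 50) + (11, 30). λ = (30 - 50)/(11 - 39) ≡ 41/33 mod 61. 33⁻¹ ≡ 37 (mod 61) since 33·37 = 1221 ≡ 1, so λ ≡ 53.
  x = λ² - 39 - 11 = 2809 - 50 ≡ 14; y = λ·(39 - 14) - 50 ≡ 55. → (14, 55)

(14, 55)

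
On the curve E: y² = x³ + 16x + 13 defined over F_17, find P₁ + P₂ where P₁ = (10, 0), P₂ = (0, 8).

(9, 6)

(10, 0) + (0, 8). λ = (8 - 0)/(0 - 10) ≡ 8/7 mod 17. 7⁻¹ ≡ 5 (mod 17), so λ ≡ 6.
  x = λ² - 10 - 0 = 36 - 10 ≡ 9; y = λ·(10 - 9) - 0 ≡ 6. → (9, 6)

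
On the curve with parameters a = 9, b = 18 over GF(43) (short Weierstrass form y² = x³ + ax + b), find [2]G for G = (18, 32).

(5, 4)

tangent at (18, 32): λ = (3·18² + 9)/(2·32) ≡ 35/21. 21⁻¹ ≡ 41 (mod 43) since 21·41 = 861 ≡ 1, so λ ≡ 35·41 ≡ 16.
  x = λ² - 18 - 18 = 256 - 36 ≡ 5; y = λ·(18 - 5) - 32 ≡ 4. → (5, 4)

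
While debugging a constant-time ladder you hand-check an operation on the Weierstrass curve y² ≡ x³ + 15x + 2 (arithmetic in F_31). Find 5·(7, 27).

Write Q = (7, 27).
Double-and-add on 5 = (101)₂. Start with Q = (7, 27) for the leading 1-bit.
double: tangent at (7, 27): λ = (3·7² + 15)/(2·27) ≡ 7/23. 23⁻¹ ≡ 27 (mod 31), so λ ≡ 7·27 ≡ 3.
  x = λ² - 7 - 7 = 9 - 14 ≡ 26; y = λ·(7 - 26) - 27 ≡ 9. → (26, 9)
double: tangent at (26, 9): λ = (3·26² + 15)/(2·9) ≡ 28/18. 18⁻¹ ≡ 19 (mod 31), so λ ≡ 28·19 ≡ 5.
  x = λ² - 26 - 26 = 25 - 52 ≡ 4; y = λ·(26 - 4) - 9 ≡ 8. → (4, 8)
add Q: (4, 8) + (7, 27). λ = (27 - 8)/(7 - 4) ≡ 19/3 mod 31. 3⁻¹ ≡ 21 (mod 31), so λ ≡ 27.
  x = λ² - 4 - 7 = 729 - 11 ≡ 5; y = λ·(4 - 5) - 8 ≡ 27. → (5, 27)

(5, 27)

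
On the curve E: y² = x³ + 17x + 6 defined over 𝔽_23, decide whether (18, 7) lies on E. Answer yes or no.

yes

y² = 7² ≡ 3; x³ + 17x + 6 = 6144 ≡ 3 (mod 23). 3 = 3.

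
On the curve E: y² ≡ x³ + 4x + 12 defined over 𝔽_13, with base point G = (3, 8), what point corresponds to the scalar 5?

(1, 11)

Repeated addition: build up to 5G.
2G: tangent at (3, 8): λ = (3·3² + 4)/(2·8) ≡ 5/3. 3⁻¹ ≡ 9 (mod 13), so λ ≡ 5·9 ≡ 6.
  x = λ² - 3 - 3 = 36 - 6 ≡ 4; y = λ·(3 - 4) - 8 ≡ 12. → (4, 12)
3G: (4, 12) + (3, 8). λ = (8 - 12)/(3 - 4) ≡ 9/12 mod 13. 12⁻¹ ≡ 12 (mod 13), so λ ≡ 4.
  x = λ² - 4 - 3 = 16 - 7 ≡ 9; y = λ·(4 - 9) - 12 ≡ 7. → (9, 7)
4G: (9, 7) + (3, 8). λ = (8 - 7)/(3 - 9) ≡ 1/7 mod 13. 7⁻¹ ≡ 2 (mod 13) since 7·2 = 14 ≡ 1, so λ ≡ 2.
  x = λ² - 9 - 3 = 4 - 12 ≡ 5; y = λ·(9 - 5) - 7 ≡ 1. → (5, 1)
5G: (5, 1) + (3, 8). λ = (8 - 1)/(3 - 5) ≡ 7/11 mod 13. 11⁻¹ ≡ 6 (mod 13) since 11·6 = 66 ≡ 1, so λ ≡ 3.
  x = λ² - 5 - 3 = 9 - 8 ≡ 1; y = λ·(5 - 1) - 1 ≡ 11. → (1, 11)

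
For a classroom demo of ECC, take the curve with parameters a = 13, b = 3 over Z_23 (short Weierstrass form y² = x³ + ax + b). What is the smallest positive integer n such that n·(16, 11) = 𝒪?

7

2P: tangent at (16, 11): λ = (3·16² + 13)/(2·11) ≡ 22/22. 22⁻¹ ≡ 22 (mod 23), so λ ≡ 22·22 ≡ 1.
  x = λ² - 16 - 16 = 1 - 32 ≡ 15; y = λ·(16 - 15) - 11 ≡ 13. → (15, 13)
3P: (15, 13) + (16, 11). λ = (11 - 13)/(16 - 15) ≡ 21/1 mod 23. 1⁻¹ ≡ 1 (mod 23), so λ ≡ 21.
  x = λ² - 15 - 16 = 441 - 31 ≡ 19; y = λ·(15 - 19) - 13 ≡ 18. → (19, 18)
4P: (19, 18) + (16, 11). λ = (11 - 18)/(16 - 19) ≡ 16/20 mod 23. 20⁻¹ ≡ 15 (mod 23), so λ ≡ 10.
  x = λ² - 19 - 16 = 100 - 35 ≡ 19; y = λ·(19 - 19) - 18 ≡ 5. → (19, 5)
5P: (19, 5) + (16, 11). λ = (11 - 5)/(16 - 19) ≡ 6/20 mod 23. 20⁻¹ ≡ 15 (mod 23) since 20·15 = 300 ≡ 1, so λ ≡ 21.
  x = λ² - 19 - 16 = 441 - 35 ≡ 15; y = λ·(19 - 15) - 5 ≡ 10. → (15, 10)
6P: (15, 10) + (16, 11). λ = (11 - 10)/(16 - 15) ≡ 1/1 mod 23. 1⁻¹ ≡ 1 (mod 23) since 1·1 = 1 ≡ 1, so λ ≡ 1.
  x = λ² - 15 - 16 = 1 - 31 ≡ 16; y = λ·(15 - 16) - 10 ≡ 12. → (16, 12)
7P: (16, 12) + (16, 11): same x and y₁ ≡ -y₂, so the sum is 𝒪.
7P = 𝒪, so the order is 7.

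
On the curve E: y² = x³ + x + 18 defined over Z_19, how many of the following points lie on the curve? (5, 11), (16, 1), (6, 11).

(5, 11): 11² ≡ 7, rhs ≡ 15 → off.
(16, 1): 1² ≡ 1, rhs ≡ 7 → off.
(6, 11): 11² ≡ 7, rhs ≡ 12 → off.

0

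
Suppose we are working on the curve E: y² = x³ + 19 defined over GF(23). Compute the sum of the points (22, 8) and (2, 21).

(5, 12)

(22, 8) + (2, 21). λ = (21 - 8)/(2 - 22) ≡ 13/3 mod 23. 3⁻¹ ≡ 8 (mod 23), so λ ≡ 12.
  x = λ² - 22 - 2 = 144 - 24 ≡ 5; y = λ·(22 - 5) - 8 ≡ 12. → (5, 12)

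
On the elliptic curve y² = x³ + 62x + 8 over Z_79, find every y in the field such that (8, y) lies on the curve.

none

x³ + 62x + 8 = 1016 ≡ 68 (mod 79).
68 is a non-residue mod 79; no y exists.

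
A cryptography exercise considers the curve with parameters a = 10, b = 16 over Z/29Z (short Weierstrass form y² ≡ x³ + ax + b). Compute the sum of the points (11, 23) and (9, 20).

(4, 2)

(11, 23) + (9, 20). λ = (20 - 23)/(9 - 11) ≡ 26/27 mod 29. 27⁻¹ ≡ 14 (mod 29) since 27·14 = 378 ≡ 1, so λ ≡ 16.
  x = λ² - 11 - 9 = 256 - 20 ≡ 4; y = λ·(11 - 4) - 23 ≡ 2. → (4, 2)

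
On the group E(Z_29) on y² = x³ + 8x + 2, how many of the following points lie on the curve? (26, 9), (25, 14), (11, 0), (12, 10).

(26, 9): 9² ≡ 23, rhs ≡ 9 → off.
(25, 14): 14² ≡ 22, rhs ≡ 22 → on.
(11, 0): 0² ≡ 0, rhs ≡ 0 → on.
(12, 10): 10² ≡ 13, rhs ≡ 28 → off.

2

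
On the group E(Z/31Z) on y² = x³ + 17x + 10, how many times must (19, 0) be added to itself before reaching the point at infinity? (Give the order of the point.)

2

2P: (19, 0) + (19, 0): same x and y₁ ≡ -y₂, so the sum is the point at infinity.
2P = the point at infinity, so the order is 2.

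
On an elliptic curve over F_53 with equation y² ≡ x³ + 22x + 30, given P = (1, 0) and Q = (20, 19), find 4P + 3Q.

First 4P:
Double-and-add on 4 = (100)₂. Start with P = (1, 0) for the leading 1-bit.
double: (1, 0) + (1, 0): same x and y₁ ≡ -y₂, so the sum is 𝒪.
double: 𝒪 + 𝒪 = 𝒪 (identity).
4P = 𝒪.
Next 3Q:
Repeated addition: build up to 3Q.
2Q: tangent at (20, 19): λ = (3·20² + 22)/(2·19) ≡ 3/38. 38⁻¹ ≡ 7 (mod 53), so λ ≡ 3·7 ≡ 21.
  x = λ² - 20 - 20 = 441 - 40 ≡ 30; y = λ·(20 - 30) - 19 ≡ 36. → (30, 36)
3Q: (30, 36) + (20, 19). λ = (19 - 36)/(20 - 30) ≡ 36/43 mod 53. 43⁻¹ ≡ 37 (mod 53), so λ ≡ 7.
  x = λ² - 30 - 20 = 49 - 50 ≡ 52; y = λ·(30 - 52) - 36 ≡ 22. → (52, 22)
3Q = (52, 22).
Finally 4P + 3Q:
𝒪 + (52, 22) = (52, 22) (identity).

(52, 22)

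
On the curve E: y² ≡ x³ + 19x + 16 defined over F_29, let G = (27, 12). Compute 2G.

(3, 19)

tangent at (27, 12): λ = (3·27² + 19)/(2·12) ≡ 2/24. 24⁻¹ ≡ 23 (mod 29), so λ ≡ 2·23 ≡ 17.
  x = λ² - 27 - 27 = 289 - 54 ≡ 3; y = λ·(27 - 3) - 12 ≡ 19. → (3, 19)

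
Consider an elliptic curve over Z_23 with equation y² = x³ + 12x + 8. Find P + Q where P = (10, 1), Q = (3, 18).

(10, 1) + (3, 18). λ = (18 - 1)/(3 - 10) ≡ 17/16 mod 23. 16⁻¹ ≡ 13 (mod 23) since 16·13 = 208 ≡ 1, so λ ≡ 14.
  x = λ² - 10 - 3 = 196 - 13 ≡ 22; y = λ·(10 - 22) - 1 ≡ 15. → (22, 15)

(22, 15)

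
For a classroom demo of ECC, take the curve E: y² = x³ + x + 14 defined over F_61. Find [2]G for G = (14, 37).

(32, 39)

tangent at (14, 37): λ = (3·14² + 1)/(2·37) ≡ 40/13. 13⁻¹ ≡ 47 (mod 61) since 13·47 = 611 ≡ 1, so λ ≡ 40·47 ≡ 50.
  x = λ² - 14 - 14 = 2500 - 28 ≡ 32; y = λ·(14 - 32) - 37 ≡ 39. → (32, 39)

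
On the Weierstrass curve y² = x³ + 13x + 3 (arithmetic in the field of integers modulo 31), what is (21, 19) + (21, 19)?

(5, 10)

tangent at (21, 19): λ = (3·21² + 13)/(2·19) ≡ 3/7. 7⁻¹ ≡ 9 (mod 31), so λ ≡ 3·9 ≡ 27.
  x = λ² - 21 - 21 = 729 - 42 ≡ 5; y = λ·(21 - 5) - 19 ≡ 10. → (5, 10)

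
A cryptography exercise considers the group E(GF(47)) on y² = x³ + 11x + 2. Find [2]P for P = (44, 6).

(33, 21)

tangent at (44, 6): λ = (3·44² + 11)/(2·6) ≡ 38/12. 12⁻¹ ≡ 4 (mod 47) since 12·4 = 48 ≡ 1, so λ ≡ 38·4 ≡ 11.
  x = λ² - 44 - 44 = 121 - 88 ≡ 33; y = λ·(44 - 33) - 6 ≡ 21. → (33, 21)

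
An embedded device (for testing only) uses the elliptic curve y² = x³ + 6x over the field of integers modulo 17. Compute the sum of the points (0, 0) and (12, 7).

(9, 16)

(0, 0) + (12, 7). λ = (7 - 0)/(12 - 0) ≡ 7/12 mod 17. 12⁻¹ ≡ 10 (mod 17), so λ ≡ 2.
  x = λ² - 0 - 12 = 4 - 12 ≡ 9; y = λ·(0 - 9) - 0 ≡ 16. → (9, 16)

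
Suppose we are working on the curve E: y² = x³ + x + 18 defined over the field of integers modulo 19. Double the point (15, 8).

(13, 10)

tangent at (15, 8): λ = (3·15² + 1)/(2·8) ≡ 11/16. 16⁻¹ ≡ 6 (mod 19) since 16·6 = 96 ≡ 1, so λ ≡ 11·6 ≡ 9.
  x = λ² - 15 - 15 = 81 - 30 ≡ 13; y = λ·(15 - 13) - 8 ≡ 10. → (13, 10)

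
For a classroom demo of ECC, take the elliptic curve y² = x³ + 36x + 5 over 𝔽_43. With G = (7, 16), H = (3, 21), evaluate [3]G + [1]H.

First 3G:
Repeated addition: build up to 3G.
2G: tangent at (7, 16): λ = (3·7² + 36)/(2·16) ≡ 11/32. 32⁻¹ ≡ 39 (mod 43), so λ ≡ 11·39 ≡ 42.
  x = λ² - 7 - 7 = 1764 - 14 ≡ 30; y = λ·(7 - 30) - 16 ≡ 7. → (30, 7)
3G: (30, 7) + (7, 16). λ = (16 - 7)/(7 - 30) ≡ 9/20 mod 43. 20⁻¹ ≡ 28 (mod 43), so λ ≡ 37.
  x = λ² - 30 - 7 = 1369 - 37 ≡ 42; y = λ·(30 - 42) - 7 ≡ 22. → (42, 22)
3G = (42, 22).
Finally 3G + H:
(42, 22) + (3, 21). λ = (21 - 22)/(3 - 42) ≡ 42/4 mod 43. 4⁻¹ ≡ 11 (mod 43) since 4·11 = 44 ≡ 1, so λ ≡ 32.
  x = λ² - 42 - 3 = 1024 - 45 ≡ 33; y = λ·(42 - 33) - 22 ≡ 8. → (33, 8)

(33, 8)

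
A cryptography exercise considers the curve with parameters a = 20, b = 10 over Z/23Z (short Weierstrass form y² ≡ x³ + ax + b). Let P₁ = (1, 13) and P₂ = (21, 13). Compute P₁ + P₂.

(1, 10)

(1, 13) + (21, 13). λ = (13 - 13)/(21 - 1) ≡ 0/20 mod 23. 20⁻¹ ≡ 15 (mod 23), so λ ≡ 0.
  x = λ² - 1 - 21 = 0 - 22 ≡ 1; y = λ·(1 - 1) - 13 ≡ 10. → (1, 10)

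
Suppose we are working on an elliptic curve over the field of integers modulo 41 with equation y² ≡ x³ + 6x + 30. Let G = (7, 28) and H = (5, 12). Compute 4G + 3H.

(40, 33)

First 4G:
Double-and-add on 4 = (100)₂. Start with G = (7, 28) for the leading 1-bit.
double: tangent at (7, 28): λ = (3·7² + 6)/(2·28) ≡ 30/15. 15⁻¹ ≡ 11 (mod 41), so λ ≡ 30·11 ≡ 2.
  x = λ² - 7 - 7 = 4 - 14 ≡ 31; y = λ·(7 - 31) - 28 ≡ 6. → (31, 6)
double: tangent at (31, 6): λ = (3·31² + 6)/(2·6) ≡ 19/12. 12⁻¹ ≡ 24 (mod 41), so λ ≡ 19·24 ≡ 5.
  x = λ² - 31 - 31 = 25 - 62 ≡ 4; y = λ·(31 - 4) - 6 ≡ 6. → (4, 6)
4G = (4, 6).
Next 3H:
Repeated addition: build up to 3H.
2H: tangent at (5, 12): λ = (3·5² + 6)/(2·12) ≡ 40/24. 24⁻¹ ≡ 12 (mod 41) since 24·12 = 288 ≡ 1, so λ ≡ 40·12 ≡ 29.
  x = λ² - 5 - 5 = 841 - 10 ≡ 11; y = λ·(5 - 11) - 12 ≡ 19. → (11, 19)
3H: (11, 19) + (5, 12). λ = (12 - 19)/(5 - 11) ≡ 34/35 mod 41. 35⁻¹ ≡ 34 (mod 41) since 35·34 = 1190 ≡ 1, so λ ≡ 8.
  x = λ² - 11 - 5 = 64 - 16 ≡ 7; y = λ·(11 - 7) - 19 ≡ 13. → (7, 13)
3H = (7, 13).
Finally 4G + 3H:
(4, 6) + (7, 13). λ = (13 - 6)/(7 - 4) ≡ 7/3 mod 41. 3⁻¹ ≡ 14 (mod 41) since 3·14 = 42 ≡ 1, so λ ≡ 16.
  x = λ² - 4 - 7 = 256 - 11 ≡ 40; y = λ·(4 - 40) - 6 ≡ 33. → (40, 33)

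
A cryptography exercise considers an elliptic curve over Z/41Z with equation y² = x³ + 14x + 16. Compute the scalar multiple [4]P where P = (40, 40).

O

Double-and-add on 4 = (100)₂. Start with P = (40, 40) for the leading 1-bit.
double: tangent at (40, 40): λ = (3·40² + 14)/(2·40) ≡ 17/39. 39⁻¹ ≡ 20 (mod 41) since 39·20 = 780 ≡ 1, so λ ≡ 17·20 ≡ 12.
  x = λ² - 40 - 40 = 144 - 80 ≡ 23; y = λ·(40 - 23) - 40 ≡ 0. → (23, 0)
double: (23, 0) + (23, 0): same x and y₁ ≡ -y₂, so the sum is the point at infinity.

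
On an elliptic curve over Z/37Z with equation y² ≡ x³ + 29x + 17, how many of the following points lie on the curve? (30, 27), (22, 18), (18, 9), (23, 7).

3

(30, 27): 27² ≡ 26, rhs ≡ 26 → on.
(22, 18): 18² ≡ 28, rhs ≡ 18 → off.
(18, 9): 9² ≡ 7, rhs ≡ 7 → on.
(23, 7): 7² ≡ 12, rhs ≡ 12 → on.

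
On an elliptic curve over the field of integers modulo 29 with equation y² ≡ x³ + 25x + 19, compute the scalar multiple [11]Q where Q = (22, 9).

Double-and-add on 11 = (1011)₂. Start with Q = (22, 9) for the leading 1-bit.
double: tangent at (22, 9): λ = (3·22² + 25)/(2·9) ≡ 27/18. 18⁻¹ ≡ 21 (mod 29), so λ ≡ 27·21 ≡ 16.
  x = λ² - 22 - 22 = 256 - 44 ≡ 9; y = λ·(22 - 9) - 9 ≡ 25. → (9, 25)
double: tangent at (9, 25): λ = (3·9² + 25)/(2·25) ≡ 7/21. 21⁻¹ ≡ 18 (mod 29), so λ ≡ 7·18 ≡ 10.
  x = λ² - 9 - 9 = 100 - 18 ≡ 24; y = λ·(9 - 24) - 25 ≡ 28. → (24, 28)
add Q: (24, 28) + (22, 9). λ = (9 - 28)/(22 - 24) ≡ 10/27 mod 29. 27⁻¹ ≡ 14 (mod 29), so λ ≡ 24.
  x = λ² - 24 - 22 = 576 - 46 ≡ 8; y = λ·(24 - 8) - 28 ≡ 8. → (8, 8)
double: tangent at (8, 8): λ = (3·8² + 25)/(2·8) ≡ 14/16. 16⁻¹ ≡ 20 (mod 29), so λ ≡ 14·20 ≡ 19.
  x = λ² - 8 - 8 = 361 - 16 ≡ 26; y = λ·(8 - 26) - 8 ≡ 27. → (26, 27)
add Q: (26, 27) + (22, 9). λ = (9 - 27)/(22 - 26) ≡ 11/25 mod 29. 25⁻¹ ≡ 7 (mod 29) since 25·7 = 175 ≡ 1, so λ ≡ 19.
  x = λ² - 26 - 22 = 361 - 48 ≡ 23; y = λ·(26 - 23) - 27 ≡ 1. → (23, 1)

(23, 1)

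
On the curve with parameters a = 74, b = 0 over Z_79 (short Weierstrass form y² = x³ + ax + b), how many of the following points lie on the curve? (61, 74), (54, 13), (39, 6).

1

(61, 74): 74² ≡ 25, rhs ≡ 25 → on.
(54, 13): 13² ≡ 11, rhs ≡ 63 → off.
(39, 6): 6² ≡ 36, rhs ≡ 32 → off.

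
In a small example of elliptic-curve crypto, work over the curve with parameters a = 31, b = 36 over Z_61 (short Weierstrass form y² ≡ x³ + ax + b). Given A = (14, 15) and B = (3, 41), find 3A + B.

(35, 36)

First 3A:
Repeated addition: build up to 3A.
2A: tangent at (14, 15): λ = (3·14² + 31)/(2·15) ≡ 9/30. 30⁻¹ ≡ 59 (mod 61), so λ ≡ 9·59 ≡ 43.
  x = λ² - 14 - 14 = 1849 - 28 ≡ 52; y = λ·(14 - 52) - 15 ≡ 59. → (52, 59)
3A: (52, 59) + (14, 15). λ = (15 - 59)/(14 - 52) ≡ 17/23 mod 61. 23⁻¹ ≡ 8 (mod 61) since 23·8 = 184 ≡ 1, so λ ≡ 14.
  x = λ² - 52 - 14 = 196 - 66 ≡ 8; y = λ·(52 - 8) - 59 ≡ 8. → (8, 8)
3A = (8, 8).
Finally 3A + B:
(8, 8) + (3, 41). λ = (41 - 8)/(3 - 8) ≡ 33/56 mod 61. 56⁻¹ ≡ 12 (mod 61), so λ ≡ 30.
  x = λ² - 8 - 3 = 900 - 11 ≡ 35; y = λ·(8 - 35) - 8 ≡ 36. → (35, 36)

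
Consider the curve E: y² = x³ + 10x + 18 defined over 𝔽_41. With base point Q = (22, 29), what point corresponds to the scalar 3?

Repeated addition: build up to 3Q.
2Q: tangent at (22, 29): λ = (3·22² + 10)/(2·29) ≡ 27/17. 17⁻¹ ≡ 29 (mod 41) since 17·29 = 493 ≡ 1, so λ ≡ 27·29 ≡ 4.
  x = λ² - 22 - 22 = 16 - 44 ≡ 13; y = λ·(22 - 13) - 29 ≡ 7. → (13, 7)
3Q: (13, 7) + (22, 29). λ = (29 - 7)/(22 - 13) ≡ 22/9 mod 41. 9⁻¹ ≡ 32 (mod 41), so λ ≡ 7.
  x = λ² - 13 - 22 = 49 - 35 ≡ 14; y = λ·(13 - 14) - 7 ≡ 27. → (14, 27)

(14, 27)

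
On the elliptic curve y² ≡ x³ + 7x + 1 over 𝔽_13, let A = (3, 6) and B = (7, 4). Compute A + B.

(0, 12)

(3, 6) + (7, 4). λ = (4 - 6)/(7 - 3) ≡ 11/4 mod 13. 4⁻¹ ≡ 10 (mod 13), so λ ≡ 6.
  x = λ² - 3 - 7 = 36 - 10 ≡ 0; y = λ·(3 - 0) - 6 ≡ 12. → (0, 12)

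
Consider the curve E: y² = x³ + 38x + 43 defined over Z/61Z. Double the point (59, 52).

(20, 43)

tangent at (59, 52): λ = (3·59² + 38)/(2·52) ≡ 50/43. 43⁻¹ ≡ 44 (mod 61), so λ ≡ 50·44 ≡ 4.
  x = λ² - 59 - 59 = 16 - 118 ≡ 20; y = λ·(59 - 20) - 52 ≡ 43. → (20, 43)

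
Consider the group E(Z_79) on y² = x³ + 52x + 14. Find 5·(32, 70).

(58, 57)

Write Q = (32, 70).
Double-and-add on 5 = (101)₂. Start with Q = (32, 70) for the leading 1-bit.
double: tangent at (32, 70): λ = (3·32² + 52)/(2·70) ≡ 43/61. 61⁻¹ ≡ 57 (mod 79) since 61·57 = 3477 ≡ 1, so λ ≡ 43·57 ≡ 2.
  x = λ² - 32 - 32 = 4 - 64 ≡ 19; y = λ·(32 - 19) - 70 ≡ 35. → (19, 35)
double: tangent at (19, 35): λ = (3·19² + 52)/(2·35) ≡ 29/70. 70⁻¹ ≡ 35 (mod 79), so λ ≡ 29·35 ≡ 67.
  x = λ² - 19 - 19 = 4489 - 38 ≡ 27; y = λ·(19 - 27) - 35 ≡ 61. → (27, 61)
add Q: (27, 61) + (32, 70). λ = (70 - 61)/(32 - 27) ≡ 9/5 mod 79. 5⁻¹ ≡ 16 (mod 79) since 5·16 = 80 ≡ 1, so λ ≡ 65.
  x = λ² - 27 - 32 = 4225 - 59 ≡ 58; y = λ·(27 - 58) - 61 ≡ 57. → (58, 57)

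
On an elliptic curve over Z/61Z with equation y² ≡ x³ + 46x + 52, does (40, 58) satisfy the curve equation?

y² = 58² ≡ 9; x³ + 46x + 52 = 65892 ≡ 12 (mod 61). 9 ≠ 12.

no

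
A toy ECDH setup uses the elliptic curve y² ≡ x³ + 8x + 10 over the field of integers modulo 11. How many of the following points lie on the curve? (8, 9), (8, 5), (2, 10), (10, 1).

(8, 9): 9² ≡ 4, rhs ≡ 3 → off.
(8, 5): 5² ≡ 3, rhs ≡ 3 → on.
(2, 10): 10² ≡ 1, rhs ≡ 1 → on.
(10, 1): 1² ≡ 1, rhs ≡ 1 → on.

3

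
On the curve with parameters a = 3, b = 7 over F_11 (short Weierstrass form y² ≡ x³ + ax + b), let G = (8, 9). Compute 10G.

O

Double-and-add on 10 = (1010)₂. Start with G = (8, 9) for the leading 1-bit.
double: tangent at (8, 9): λ = (3·8² + 3)/(2·9) ≡ 8/7. 7⁻¹ ≡ 8 (mod 11), so λ ≡ 8·8 ≡ 9.
  x = λ² - 8 - 8 = 81 - 16 ≡ 10; y = λ·(8 - 10) - 9 ≡ 6. → (10, 6)
double: tangent at (10, 6): λ = (3·10² + 3)/(2·6) ≡ 6/1. 1⁻¹ ≡ 1 (mod 11), so λ ≡ 6·1 ≡ 6.
  x = λ² - 10 - 10 = 36 - 20 ≡ 5; y = λ·(10 - 5) - 6 ≡ 2. → (5, 2)
add G: (5, 2) + (8, 9). λ = (9 - 2)/(8 - 5) ≡ 7/3 mod 11. 3⁻¹ ≡ 4 (mod 11), so λ ≡ 6.
  x = λ² - 5 - 8 = 36 - 13 ≡ 1; y = λ·(5 - 1) - 2 ≡ 0. → (1, 0)
double: (1, 0) + (1, 0): same x and y₁ ≡ -y₂, so the sum is ∞.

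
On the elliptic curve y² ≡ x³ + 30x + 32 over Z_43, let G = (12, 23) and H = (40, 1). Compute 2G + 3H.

First 2G:
Repeated addition: build up to 2G.
2G: tangent at (12, 23): λ = (3·12² + 30)/(2·23) ≡ 32/3. 3⁻¹ ≡ 29 (mod 43) since 3·29 = 87 ≡ 1, so λ ≡ 32·29 ≡ 25.
  x = λ² - 12 - 12 = 625 - 24 ≡ 42; y = λ·(12 - 42) - 23 ≡ 1. → (42, 1)
2G = (42, 1).
Next 3H:
Repeated addition: build up to 3H.
2H: tangent at (40, 1): λ = (3·40² + 30)/(2·1) ≡ 14/2. 2⁻¹ ≡ 22 (mod 43), so λ ≡ 14·22 ≡ 7.
  x = λ² - 40 - 40 = 49 - 80 ≡ 12; y = λ·(40 - 12) - 1 ≡ 23. → (12, 23)
3H: (12, 23) + (40, 1). λ = (1 - 23)/(40 - 12) ≡ 21/28 mod 43. 28⁻¹ ≡ 20 (mod 43) since 28·20 = 560 ≡ 1, so λ ≡ 33.
  x = λ² - 12 - 40 = 1089 - 52 ≡ 5; y = λ·(12 - 5) - 23 ≡ 36. → (5, 36)
3H = (5, 36).
Finally 2G + 3H:
(42, 1) + (5, 36). λ = (36 - 1)/(5 - 42) ≡ 35/6 mod 43. 6⁻¹ ≡ 36 (mod 43), so λ ≡ 13.
  x = λ² - 42 - 5 = 169 - 47 ≡ 36; y = λ·(42 - 36) - 1 ≡ 34. → (36, 34)

(36, 34)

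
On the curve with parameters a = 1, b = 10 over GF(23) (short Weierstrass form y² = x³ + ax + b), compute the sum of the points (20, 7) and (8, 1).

(20, 7) + (8, 1). λ = (1 - 7)/(8 - 20) ≡ 17/11 mod 23. 11⁻¹ ≡ 21 (mod 23), so λ ≡ 12.
  x = λ² - 20 - 8 = 144 - 28 ≡ 1; y = λ·(20 - 1) - 7 ≡ 14. → (1, 14)

(1, 14)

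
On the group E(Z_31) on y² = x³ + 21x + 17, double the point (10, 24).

tangent at (10, 24): λ = (3·10² + 21)/(2·24) ≡ 11/17. 17⁻¹ ≡ 11 (mod 31), so λ ≡ 11·11 ≡ 28.
  x = λ² - 10 - 10 = 784 - 20 ≡ 20; y = λ·(10 - 20) - 24 ≡ 6. → (20, 6)

(20, 6)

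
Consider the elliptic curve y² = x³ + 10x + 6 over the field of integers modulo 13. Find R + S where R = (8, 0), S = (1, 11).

(7, 4)

(8, 0) + (1, 11). λ = (11 - 0)/(1 - 8) ≡ 11/6 mod 13. 6⁻¹ ≡ 11 (mod 13), so λ ≡ 4.
  x = λ² - 8 - 1 = 16 - 9 ≡ 7; y = λ·(8 - 7) - 0 ≡ 4. → (7, 4)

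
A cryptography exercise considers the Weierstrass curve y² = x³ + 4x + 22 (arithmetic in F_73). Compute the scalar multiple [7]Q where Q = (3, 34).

(12, 51)

Repeated addition: build up to 7Q.
2Q: tangent at (3, 34): λ = (3·3² + 4)/(2·34) ≡ 31/68. 68⁻¹ ≡ 29 (mod 73) since 68·29 = 1972 ≡ 1, so λ ≡ 31·29 ≡ 23.
  x = λ² - 3 - 3 = 529 - 6 ≡ 12; y = λ·(3 - 12) - 34 ≡ 51. → (12, 51)
3Q: (12, 51) + (3, 34). λ = (34 - 51)/(3 - 12) ≡ 56/64 mod 73. 64⁻¹ ≡ 8 (mod 73), so λ ≡ 10.
  x = λ² - 12 - 3 = 100 - 15 ≡ 12; y = λ·(12 - 12) - 51 ≡ 22. → (12, 22)
4Q: (12, 22) + (3, 34). λ = (34 - 22)/(3 - 12) ≡ 12/64 mod 73. 64⁻¹ ≡ 8 (mod 73), so λ ≡ 23.
  x = λ² - 12 - 3 = 529 - 15 ≡ 3; y = λ·(12 - 3) - 22 ≡ 39. → (3, 39)
5Q: (3, 39) + (3, 34): same x and y₁ ≡ -y₂, so the sum is O.
6Q: O + (3, 34) = (3, 34) (identity).
7Q: tangent at (3, 34): λ = (3·3² + 4)/(2·34) ≡ 31/68. 68⁻¹ ≡ 29 (mod 73) since 68·29 = 1972 ≡ 1, so λ ≡ 31·29 ≡ 23.
  x = λ² - 3 - 3 = 529 - 6 ≡ 12; y = λ·(3 - 12) - 34 ≡ 51. → (12, 51)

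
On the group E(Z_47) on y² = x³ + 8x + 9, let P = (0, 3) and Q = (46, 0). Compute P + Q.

(10, 14)

(0, 3) + (46, 0). λ = (0 - 3)/(46 - 0) ≡ 44/46 mod 47. 46⁻¹ ≡ 46 (mod 47), so λ ≡ 3.
  x = λ² - 0 - 46 = 9 - 46 ≡ 10; y = λ·(0 - 10) - 3 ≡ 14. → (10, 14)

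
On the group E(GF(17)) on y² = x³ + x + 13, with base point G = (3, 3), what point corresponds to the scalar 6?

(13, 8)

Repeated addition: build up to 6G.
2G: tangent at (3, 3): λ = (3·3² + 1)/(2·3) ≡ 11/6. 6⁻¹ ≡ 3 (mod 17) since 6·3 = 18 ≡ 1, so λ ≡ 11·3 ≡ 16.
  x = λ² - 3 - 3 = 256 - 6 ≡ 12; y = λ·(3 - 12) - 3 ≡ 6. → (12, 6)
3G: (12, 6) + (3, 3). λ = (3 - 6)/(3 - 12) ≡ 14/8 mod 17. 8⁻¹ ≡ 15 (mod 17) since 8·15 = 120 ≡ 1, so λ ≡ 6.
  x = λ² - 12 - 3 = 36 - 15 ≡ 4; y = λ·(12 - 4) - 6 ≡ 8. → (4, 8)
4G: (4, 8) + (3, 3). λ = (3 - 8)/(3 - 4) ≡ 12/16 mod 17. 16⁻¹ ≡ 16 (mod 17), so λ ≡ 5.
  x = λ² - 4 - 3 = 25 - 7 ≡ 1; y = λ·(4 - 1) - 8 ≡ 7. → (1, 7)
5G: (1, 7) + (3, 3). λ = (3 - 7)/(3 - 1) ≡ 13/2 mod 17. 2⁻¹ ≡ 9 (mod 17) since 2·9 = 18 ≡ 1, so λ ≡ 15.
  x = λ² - 1 - 3 = 225 - 4 ≡ 0; y = λ·(1 - 0) - 7 ≡ 8. → (0, 8)
6G: (0, 8) + (3, 3). λ = (3 - 8)/(3 - 0) ≡ 12/3 mod 17. 3⁻¹ ≡ 6 (mod 17), so λ ≡ 4.
  x = λ² - 0 - 3 = 16 - 3 ≡ 13; y = λ·(0 - 13) - 8 ≡ 8. → (13, 8)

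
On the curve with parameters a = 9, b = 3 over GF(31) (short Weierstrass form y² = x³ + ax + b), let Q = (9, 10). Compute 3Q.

(11, 10)

Repeated addition: build up to 3Q.
2Q: tangent at (9, 10): λ = (3·9² + 9)/(2·10) ≡ 4/20. 20⁻¹ ≡ 14 (mod 31) since 20·14 = 280 ≡ 1, so λ ≡ 4·14 ≡ 25.
  x = λ² - 9 - 9 = 625 - 18 ≡ 18; y = λ·(9 - 18) - 10 ≡ 13. → (18, 13)
3Q: (18, 13) + (9, 10). λ = (10 - 13)/(9 - 18) ≡ 28/22 mod 31. 22⁻¹ ≡ 24 (mod 31), so λ ≡ 21.
  x = λ² - 18 - 9 = 441 - 27 ≡ 11; y = λ·(18 - 11) - 13 ≡ 10. → (11, 10)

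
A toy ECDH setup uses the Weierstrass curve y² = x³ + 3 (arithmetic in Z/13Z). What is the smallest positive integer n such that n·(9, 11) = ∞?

3

2P: tangent at (9, 11): λ = (3·9² + 0)/(2·11) ≡ 9/9. 9⁻¹ ≡ 3 (mod 13), so λ ≡ 9·3 ≡ 1.
  x = λ² - 9 - 9 = 1 - 18 ≡ 9; y = λ·(9 - 9) - 11 ≡ 2. → (9, 2)
3P: (9, 2) + (9, 11): same x and y₁ ≡ -y₂, so the sum is ∞.
3P = ∞, so the order is 3.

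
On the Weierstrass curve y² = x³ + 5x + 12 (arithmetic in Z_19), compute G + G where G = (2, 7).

tangent at (2, 7): λ = (3·2² + 5)/(2·7) ≡ 17/14. 14⁻¹ ≡ 15 (mod 19), so λ ≡ 17·15 ≡ 8.
  x = λ² - 2 - 2 = 64 - 4 ≡ 3; y = λ·(2 - 3) - 7 ≡ 4. → (3, 4)

(3, 4)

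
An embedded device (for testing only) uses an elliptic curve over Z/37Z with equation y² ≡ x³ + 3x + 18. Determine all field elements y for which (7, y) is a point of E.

7, 30

x³ + 3x + 18 = 382 ≡ 12 (mod 37).
Square roots of 12 mod 37: 7 and 30 (since 7² = 49 ≡ 12).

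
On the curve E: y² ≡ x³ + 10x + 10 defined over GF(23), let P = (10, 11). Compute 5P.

Double-and-add on 5 = (101)₂. Start with P = (10, 11) for the leading 1-bit.
double: tangent at (10, 11): λ = (3·10² + 10)/(2·11) ≡ 11/22. 22⁻¹ ≡ 22 (mod 23), so λ ≡ 11·22 ≡ 12.
  x = λ² - 10 - 10 = 144 - 20 ≡ 9; y = λ·(10 - 9) - 11 ≡ 1. → (9, 1)
double: tangent at (9, 1): λ = (3·9² + 10)/(2·1) ≡ 0/2. 2⁻¹ ≡ 12 (mod 23) since 2·12 = 24 ≡ 1, so λ ≡ 0·12 ≡ 0.
  x = λ² - 9 - 9 = 0 - 18 ≡ 5; y = λ·(9 - 5) - 1 ≡ 22. → (5, 22)
add P: (5, 22) + (10, 11). λ = (11 - 22)/(10 - 5) ≡ 12/5 mod 23. 5⁻¹ ≡ 14 (mod 23), so λ ≡ 7.
  x = λ² - 5 - 10 = 49 - 15 ≡ 11; y = λ·(5 - 11) - 22 ≡ 5. → (11, 5)

(11, 5)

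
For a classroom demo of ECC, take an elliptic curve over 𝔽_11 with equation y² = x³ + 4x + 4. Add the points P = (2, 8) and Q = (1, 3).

(2, 8) + (1, 3). λ = (3 - 8)/(1 - 2) ≡ 6/10 mod 11. 10⁻¹ ≡ 10 (mod 11), so λ ≡ 5.
  x = λ² - 2 - 1 = 25 - 3 ≡ 0; y = λ·(2 - 0) - 8 ≡ 2. → (0, 2)

(0, 2)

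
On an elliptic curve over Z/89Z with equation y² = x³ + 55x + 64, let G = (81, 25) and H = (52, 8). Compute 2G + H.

First 2G:
Repeated addition: build up to 2G.
2G: tangent at (81, 25): λ = (3·81² + 55)/(2·25) ≡ 69/50. 50⁻¹ ≡ 73 (mod 89) since 50·73 = 3650 ≡ 1, so λ ≡ 69·73 ≡ 53.
  x = λ² - 81 - 81 = 2809 - 162 ≡ 66; y = λ·(81 - 66) - 25 ≡ 58. → (66, 58)
2G = (66, 58).
Finally 2G + H:
(66, 58) + (52, 8). λ = (8 - 58)/(52 - 66) ≡ 39/75 mod 89. 75⁻¹ ≡ 19 (mod 89) since 75·19 = 1425 ≡ 1, so λ ≡ 29.
  x = λ² - 66 - 52 = 841 - 118 ≡ 11; y = λ·(66 - 11) - 58 ≡ 24. → (11, 24)

(11, 24)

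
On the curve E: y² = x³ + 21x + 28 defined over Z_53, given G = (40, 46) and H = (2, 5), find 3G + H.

First 3G:
Repeated addition: build up to 3G.
2G: tangent at (40, 46): λ = (3·40² + 21)/(2·46) ≡ 51/39. 39⁻¹ ≡ 34 (mod 53) since 39·34 = 1326 ≡ 1, so λ ≡ 51·34 ≡ 38.
  x = λ² - 40 - 40 = 1444 - 80 ≡ 39; y = λ·(40 - 39) - 46 ≡ 45. → (39, 45)
3G: (39, 45) + (40, 46). λ = (46 - 45)/(40 - 39) ≡ 1/1 mod 53. 1⁻¹ ≡ 1 (mod 53), so λ ≡ 1.
  x = λ² - 39 - 40 = 1 - 79 ≡ 28; y = λ·(39 - 28) - 45 ≡ 19. → (28, 19)
3G = (28, 19).
Finally 3G + H:
(28, 19) + (2, 5). λ = (5 - 19)/(2 - 28) ≡ 39/27 mod 53. 27⁻¹ ≡ 2 (mod 53) since 27·2 = 54 ≡ 1, so λ ≡ 25.
  x = λ² - 28 - 2 = 625 - 30 ≡ 12; y = λ·(28 - 12) - 19 ≡ 10. → (12, 10)

(12, 10)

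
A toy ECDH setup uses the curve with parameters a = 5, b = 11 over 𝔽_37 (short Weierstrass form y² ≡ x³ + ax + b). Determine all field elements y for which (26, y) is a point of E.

none

x³ + 5x + 11 = 17717 ≡ 31 (mod 37).
31 is a non-residue mod 37; no y exists.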